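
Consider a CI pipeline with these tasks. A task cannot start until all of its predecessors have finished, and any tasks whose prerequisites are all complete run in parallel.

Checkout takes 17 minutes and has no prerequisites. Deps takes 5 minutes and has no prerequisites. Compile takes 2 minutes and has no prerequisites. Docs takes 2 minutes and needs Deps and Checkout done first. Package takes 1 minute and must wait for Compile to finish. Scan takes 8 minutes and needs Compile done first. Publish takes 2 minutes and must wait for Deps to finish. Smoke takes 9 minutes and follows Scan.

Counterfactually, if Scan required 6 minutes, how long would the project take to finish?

19

The binding path is Compile→Scan→Smoke = 2+8+9 = 19; finish at 19 minutes.
Scan is on the critical path; changing it to 6 makes that path 17 minutes.
Now Checkout→Docs = 17+2 = 19 is longest, so the finish becomes 19 minutes.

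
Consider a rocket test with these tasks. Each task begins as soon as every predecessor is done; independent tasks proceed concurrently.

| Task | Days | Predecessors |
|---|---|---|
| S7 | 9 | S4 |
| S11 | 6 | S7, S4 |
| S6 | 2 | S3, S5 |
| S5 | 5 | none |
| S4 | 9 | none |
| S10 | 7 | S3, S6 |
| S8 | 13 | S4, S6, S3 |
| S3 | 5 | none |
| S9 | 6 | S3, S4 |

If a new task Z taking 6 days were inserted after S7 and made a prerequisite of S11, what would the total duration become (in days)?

Originally the rocket test takes 24 days.
With Z inserted, S11 now waits for max(S7, S4, Z).
New critical path: S4→S7→Z→S11 = 9+9+6+6 = 30 ⇒ 30 days.

30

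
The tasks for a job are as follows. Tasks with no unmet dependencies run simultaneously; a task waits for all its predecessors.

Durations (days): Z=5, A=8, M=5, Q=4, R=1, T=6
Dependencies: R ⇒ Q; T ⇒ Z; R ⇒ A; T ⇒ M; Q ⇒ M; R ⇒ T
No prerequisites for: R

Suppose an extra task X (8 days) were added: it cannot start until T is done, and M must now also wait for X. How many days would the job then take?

20

Originally the job takes 12 days.
With X inserted, M now waits for max(Q, T, X).
New critical path: R→T→X→M = 1+6+8+5 = 20 ⇒ 20 days.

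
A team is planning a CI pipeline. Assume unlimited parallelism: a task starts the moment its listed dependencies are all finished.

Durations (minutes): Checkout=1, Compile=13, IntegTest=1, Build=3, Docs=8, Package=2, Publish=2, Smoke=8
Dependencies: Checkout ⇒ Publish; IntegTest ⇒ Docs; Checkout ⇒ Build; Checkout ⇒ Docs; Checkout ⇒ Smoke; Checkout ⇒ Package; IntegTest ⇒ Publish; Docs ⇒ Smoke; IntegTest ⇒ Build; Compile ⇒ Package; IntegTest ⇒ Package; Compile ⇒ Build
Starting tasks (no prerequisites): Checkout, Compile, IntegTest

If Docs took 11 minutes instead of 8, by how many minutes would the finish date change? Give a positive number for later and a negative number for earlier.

3

Critical path before the change: Checkout→Docs→Smoke = 1+8+8 = 17 giving 17 minutes.
Since Docs is critical, the +3 change carries straight to that chain (now 20 minutes).
That remains the longest chain; total 20 minutes.
Change in finish: 20 − 17 = +3 minutes.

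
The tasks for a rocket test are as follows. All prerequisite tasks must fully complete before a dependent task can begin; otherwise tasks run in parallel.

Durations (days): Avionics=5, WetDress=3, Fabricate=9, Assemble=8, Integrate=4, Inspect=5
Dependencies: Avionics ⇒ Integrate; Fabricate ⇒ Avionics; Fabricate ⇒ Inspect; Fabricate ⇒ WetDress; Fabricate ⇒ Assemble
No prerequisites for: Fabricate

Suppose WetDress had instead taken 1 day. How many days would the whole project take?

18

Baseline: Fabricate→Avionics→Integrate = 9+5+4 = 18 → 18 days.
WetDress is off the critical path — its longest chain is 12 days, giving 6 of slack.
No other chain overtakes it, so the finish is 18 days.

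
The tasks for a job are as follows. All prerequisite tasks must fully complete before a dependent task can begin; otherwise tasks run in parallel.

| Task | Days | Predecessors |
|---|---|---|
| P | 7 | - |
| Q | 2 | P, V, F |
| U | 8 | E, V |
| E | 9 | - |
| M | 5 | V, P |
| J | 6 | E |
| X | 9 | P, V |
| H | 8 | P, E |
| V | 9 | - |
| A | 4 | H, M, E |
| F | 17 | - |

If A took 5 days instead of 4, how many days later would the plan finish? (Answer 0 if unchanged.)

1

The binding path is E→H→A = 9+8+4 = 21; finish at 21 days.
A lies on that path, so at 5 days the path becomes 22 days.
The critical path is still E→H→A; finish is now 22 days.
Change in finish: 22 − 21 = +1 days.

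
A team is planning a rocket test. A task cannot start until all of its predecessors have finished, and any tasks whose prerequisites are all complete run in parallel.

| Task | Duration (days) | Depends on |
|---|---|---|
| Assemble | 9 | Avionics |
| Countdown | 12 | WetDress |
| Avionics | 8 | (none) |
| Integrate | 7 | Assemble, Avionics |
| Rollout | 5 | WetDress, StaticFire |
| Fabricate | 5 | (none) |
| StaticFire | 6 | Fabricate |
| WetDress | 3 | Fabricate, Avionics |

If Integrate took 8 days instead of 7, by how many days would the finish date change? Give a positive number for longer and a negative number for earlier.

Baseline: Avionics→Assemble→Integrate = 8+9+7 = 24 → 24 days.
Integrate lies on that path, so at 8 days the path becomes 25 days.
No other chain overtakes it, so the finish is 25 days.
Change in finish: 25 − 24 = +1 days.

1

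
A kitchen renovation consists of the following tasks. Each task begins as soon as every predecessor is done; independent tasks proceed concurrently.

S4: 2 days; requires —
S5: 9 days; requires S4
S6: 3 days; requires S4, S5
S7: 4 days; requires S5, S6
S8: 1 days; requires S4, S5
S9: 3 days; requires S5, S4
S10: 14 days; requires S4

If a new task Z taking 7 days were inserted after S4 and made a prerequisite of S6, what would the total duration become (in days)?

18

Originally the project takes 18 days.
With Z inserted, S6 now waits for max(S4, S5, Z).
New critical path: S4→S5→S6→S7 = 2+9+3+4 = 18 ⇒ 18 days.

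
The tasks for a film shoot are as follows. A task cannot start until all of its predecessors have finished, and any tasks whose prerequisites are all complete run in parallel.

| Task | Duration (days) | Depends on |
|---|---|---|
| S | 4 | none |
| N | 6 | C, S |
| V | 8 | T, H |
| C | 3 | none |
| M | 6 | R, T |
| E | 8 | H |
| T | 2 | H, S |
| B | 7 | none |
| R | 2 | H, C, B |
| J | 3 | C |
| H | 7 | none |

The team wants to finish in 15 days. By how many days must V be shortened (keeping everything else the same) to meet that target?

2

Current finish: 17 days; target: 15.
V is on every critical path, so each day cut from V cuts the finish by one (this holds down to a finish of 15).
Need 17 − 15 = 2 days off V → V becomes 6 days, finish becomes 15.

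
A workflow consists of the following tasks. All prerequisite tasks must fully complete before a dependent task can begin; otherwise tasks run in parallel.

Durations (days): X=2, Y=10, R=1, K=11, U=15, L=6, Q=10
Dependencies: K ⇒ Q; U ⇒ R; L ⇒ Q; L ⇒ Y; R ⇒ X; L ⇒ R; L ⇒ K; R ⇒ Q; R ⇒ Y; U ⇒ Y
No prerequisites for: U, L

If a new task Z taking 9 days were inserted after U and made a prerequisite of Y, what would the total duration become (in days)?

34

Originally the job takes 27 days.
With Z inserted, Y now waits for max(R, L, U, Z).
New critical path: U→Z→Y = 15+9+10 = 34 ⇒ 34 days.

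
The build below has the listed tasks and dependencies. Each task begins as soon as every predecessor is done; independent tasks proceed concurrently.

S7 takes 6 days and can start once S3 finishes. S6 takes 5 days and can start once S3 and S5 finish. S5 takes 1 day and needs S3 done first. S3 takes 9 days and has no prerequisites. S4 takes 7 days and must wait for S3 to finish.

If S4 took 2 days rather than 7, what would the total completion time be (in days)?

Actual critical path: S3→S4 = 9+7 = 16 ⇒ 16 days.
S4 lies on that path, so at 2 days the path becomes 11 days.
Now S3→S5→S6 = 9+1+5 = 15 is longest, so the finish becomes 15 days.

15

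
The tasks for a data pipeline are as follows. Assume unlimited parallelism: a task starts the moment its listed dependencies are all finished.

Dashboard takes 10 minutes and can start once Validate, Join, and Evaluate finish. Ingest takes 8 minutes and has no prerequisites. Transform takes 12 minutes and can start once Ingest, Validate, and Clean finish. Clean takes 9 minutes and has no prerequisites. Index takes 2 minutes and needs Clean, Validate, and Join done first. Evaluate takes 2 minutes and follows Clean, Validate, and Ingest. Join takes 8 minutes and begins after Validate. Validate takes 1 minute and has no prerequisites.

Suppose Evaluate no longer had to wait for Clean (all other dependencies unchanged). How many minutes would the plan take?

21

Original critical path: Clean→Transform = 9+12 = 21 ⇒ 21 minutes.
Without Clean→Evaluate, Evaluate's earliest start moves from 9 to 8.
New critical path: Clean→Transform = 9+12 = 21 ⇒ 21 minutes.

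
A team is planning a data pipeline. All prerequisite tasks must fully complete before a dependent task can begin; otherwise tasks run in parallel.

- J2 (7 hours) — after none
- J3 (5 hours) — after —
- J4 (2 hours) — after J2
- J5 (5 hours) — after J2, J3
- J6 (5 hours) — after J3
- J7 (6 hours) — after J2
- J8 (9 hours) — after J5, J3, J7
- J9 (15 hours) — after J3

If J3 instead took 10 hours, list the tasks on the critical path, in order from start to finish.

As given, the longest chain is J2→J7→J8 = 7+6+9 = 22, so the finish is 22 hours.
J3 is off the critical path — its longest chain is 20 hours, giving 2 of slack.
New critical path: J3→J9 = 10+15 = 25 ⇒ 25 hours.

J3, J9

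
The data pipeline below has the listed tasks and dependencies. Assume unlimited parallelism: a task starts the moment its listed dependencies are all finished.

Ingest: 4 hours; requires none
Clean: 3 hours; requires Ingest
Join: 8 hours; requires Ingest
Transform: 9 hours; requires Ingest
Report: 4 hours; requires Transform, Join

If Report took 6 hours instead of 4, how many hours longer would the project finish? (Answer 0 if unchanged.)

2

As given, the longest chain is Ingest→Transform→Report = 4+9+4 = 17, so the finish is 17 hours.
Report lies on that path, so at 6 hours the path becomes 19 hours.
That remains the longest chain; total 19 hours.
Change in finish: 19 − 17 = +2 hours.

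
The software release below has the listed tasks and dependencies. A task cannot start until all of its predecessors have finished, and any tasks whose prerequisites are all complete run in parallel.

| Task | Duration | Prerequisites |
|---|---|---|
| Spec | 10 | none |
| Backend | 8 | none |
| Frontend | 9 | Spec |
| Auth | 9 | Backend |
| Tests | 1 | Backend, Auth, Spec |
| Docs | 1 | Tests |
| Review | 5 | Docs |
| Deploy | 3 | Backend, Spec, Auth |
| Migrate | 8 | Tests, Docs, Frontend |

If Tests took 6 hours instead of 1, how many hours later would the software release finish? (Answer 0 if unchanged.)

5

The binding path is Backend→Auth→Tests→Docs→Migrate = 8+9+1+1+8 = 27; finish at 27 hours.
Tests is on the critical path; changing it to 6 makes that path 32 hours.
No other chain overtakes it, so the finish is 32 hours.
Change in finish: 32 − 27 = +5 hours.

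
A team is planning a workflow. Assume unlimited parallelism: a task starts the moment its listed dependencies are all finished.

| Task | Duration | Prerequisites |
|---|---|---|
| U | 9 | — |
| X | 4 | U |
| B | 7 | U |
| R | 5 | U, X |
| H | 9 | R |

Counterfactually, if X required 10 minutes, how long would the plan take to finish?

The binding path is U→X→R→H = 9+4+5+9 = 27; finish at 27 minutes.
X lies on that path, so at 10 minutes the path becomes 33 minutes.
The critical path is still U→X→R→H; finish is now 33 minutes.

33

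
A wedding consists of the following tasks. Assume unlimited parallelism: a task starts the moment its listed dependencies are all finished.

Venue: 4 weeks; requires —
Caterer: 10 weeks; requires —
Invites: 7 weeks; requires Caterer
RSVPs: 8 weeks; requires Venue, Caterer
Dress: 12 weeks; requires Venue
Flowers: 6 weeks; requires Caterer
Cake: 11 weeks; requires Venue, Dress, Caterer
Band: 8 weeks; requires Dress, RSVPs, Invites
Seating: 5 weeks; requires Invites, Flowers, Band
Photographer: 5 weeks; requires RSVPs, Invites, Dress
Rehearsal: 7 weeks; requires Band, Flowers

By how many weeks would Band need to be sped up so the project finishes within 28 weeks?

5

Current finish: 33 weeks; target: 28.
Band is on every critical path, so each week cut from Band cuts the finish by one (this holds down to a finish of 27).
Need 33 − 28 = 5 weeks off Band → Band becomes 3 weeks, finish becomes 28.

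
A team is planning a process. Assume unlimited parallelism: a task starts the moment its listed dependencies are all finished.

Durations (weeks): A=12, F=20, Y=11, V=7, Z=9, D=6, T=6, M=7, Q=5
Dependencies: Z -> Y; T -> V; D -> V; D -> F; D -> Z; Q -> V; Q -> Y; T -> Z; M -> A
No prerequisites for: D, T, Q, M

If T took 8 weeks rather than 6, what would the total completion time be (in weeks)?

28

Baseline: T→Z→Y = 6+9+11 = 26 → 26 weeks.
T is on the critical path; changing it to 8 makes that path 28 weeks.
The critical path is still T→Z→Y; finish is now 28 weeks.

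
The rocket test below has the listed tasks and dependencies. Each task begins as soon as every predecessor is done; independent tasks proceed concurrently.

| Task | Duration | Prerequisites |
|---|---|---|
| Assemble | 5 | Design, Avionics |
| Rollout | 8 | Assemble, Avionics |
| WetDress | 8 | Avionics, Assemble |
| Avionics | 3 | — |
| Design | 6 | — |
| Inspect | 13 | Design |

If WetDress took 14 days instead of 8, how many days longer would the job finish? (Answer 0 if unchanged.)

6

Critical path before the change: Design→Assemble→WetDress = 6+5+8 = 19 giving 19 days.
WetDress lies on that path, so at 14 days the path becomes 25 days.
No other chain overtakes it, so the finish is 25 days.
Change in finish: 25 − 19 = +6 days.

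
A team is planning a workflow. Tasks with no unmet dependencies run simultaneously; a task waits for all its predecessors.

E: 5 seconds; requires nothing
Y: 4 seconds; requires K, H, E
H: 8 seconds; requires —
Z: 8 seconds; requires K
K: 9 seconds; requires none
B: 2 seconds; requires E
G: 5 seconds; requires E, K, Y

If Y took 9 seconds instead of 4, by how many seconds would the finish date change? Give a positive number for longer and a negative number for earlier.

5

Baseline: K→Y→G = 9+4+5 = 18 → 18 seconds.
Y lies on that path, so at 9 seconds the path becomes 23 seconds.
That remains the longest chain; total 23 seconds.
Change in finish: 23 − 18 = +5 seconds.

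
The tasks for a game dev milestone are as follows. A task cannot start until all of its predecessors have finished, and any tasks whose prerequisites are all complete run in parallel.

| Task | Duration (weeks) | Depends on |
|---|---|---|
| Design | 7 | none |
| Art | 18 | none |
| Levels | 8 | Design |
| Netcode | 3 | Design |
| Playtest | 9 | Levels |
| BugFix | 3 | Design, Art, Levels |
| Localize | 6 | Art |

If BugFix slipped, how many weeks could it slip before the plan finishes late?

3

Design→Levels→Playtest = 7+8+9 = 24 sets the makespan at 24 weeks.
Longest path through BugFix: 21 weeks (earliest finish 21, latest finish 24).
Slack of BugFix = 21 − 18 = 3 weeks.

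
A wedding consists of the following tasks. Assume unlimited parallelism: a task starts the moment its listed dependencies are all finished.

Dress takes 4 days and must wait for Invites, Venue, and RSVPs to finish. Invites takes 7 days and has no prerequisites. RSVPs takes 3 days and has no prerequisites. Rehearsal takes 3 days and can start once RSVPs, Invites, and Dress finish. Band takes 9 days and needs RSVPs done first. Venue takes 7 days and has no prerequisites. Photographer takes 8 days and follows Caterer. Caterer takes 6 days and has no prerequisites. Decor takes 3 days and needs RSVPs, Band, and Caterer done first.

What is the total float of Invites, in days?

1

RSVPs→Band→Decor = 3+9+3 = 15 sets the makespan at 15 days.
Invites finishes as early as 7 and must finish by 8.
So Invites can slip 8 − 7 = 1 day.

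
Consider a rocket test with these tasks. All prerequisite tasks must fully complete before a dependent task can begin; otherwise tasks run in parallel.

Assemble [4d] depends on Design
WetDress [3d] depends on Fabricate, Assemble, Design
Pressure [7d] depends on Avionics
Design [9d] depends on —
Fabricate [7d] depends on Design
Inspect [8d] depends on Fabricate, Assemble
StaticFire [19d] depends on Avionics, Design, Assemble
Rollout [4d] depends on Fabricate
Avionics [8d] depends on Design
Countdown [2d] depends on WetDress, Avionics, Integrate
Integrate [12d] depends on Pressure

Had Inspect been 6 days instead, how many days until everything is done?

Critical path before the change: Design→Avionics→Pressure→Integrate→Countdown = 9+8+7+12+2 = 38 giving 38 days.
Inspect is off the critical path — its longest chain is 24 days, giving 14 of slack.
The critical path is still Design→Avionics→Pressure→Integrate→Countdown; finish is now 38 days.

38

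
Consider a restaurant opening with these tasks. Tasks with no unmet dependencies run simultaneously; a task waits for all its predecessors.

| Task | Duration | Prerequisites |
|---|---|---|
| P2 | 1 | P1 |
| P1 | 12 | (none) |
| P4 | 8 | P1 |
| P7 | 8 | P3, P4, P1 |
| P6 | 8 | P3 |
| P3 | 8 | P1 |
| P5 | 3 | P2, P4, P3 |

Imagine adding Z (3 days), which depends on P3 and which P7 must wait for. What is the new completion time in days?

Originally the plan takes 28 days.
With Z inserted, P7 now waits for max(P3, P4, P1, Z).
New critical path: P1→P3→Z→P7 = 12+8+3+8 = 31 ⇒ 31 days.

31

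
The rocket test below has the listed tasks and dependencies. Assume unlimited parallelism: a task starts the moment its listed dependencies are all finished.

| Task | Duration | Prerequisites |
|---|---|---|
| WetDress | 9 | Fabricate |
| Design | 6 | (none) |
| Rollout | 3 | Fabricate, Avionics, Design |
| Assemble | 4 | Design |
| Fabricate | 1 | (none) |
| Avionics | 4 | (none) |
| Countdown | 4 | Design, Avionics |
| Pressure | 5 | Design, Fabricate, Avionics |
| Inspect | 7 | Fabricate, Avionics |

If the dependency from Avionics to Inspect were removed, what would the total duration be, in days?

11

Original critical path: Design→Pressure = 6+5 = 11 ⇒ 11 days.
Without Avionics→Inspect, Inspect's earliest start moves from 4 to 1.
The longest chain is now Design→Pressure = 6+5 = 11, so the project takes 11 days.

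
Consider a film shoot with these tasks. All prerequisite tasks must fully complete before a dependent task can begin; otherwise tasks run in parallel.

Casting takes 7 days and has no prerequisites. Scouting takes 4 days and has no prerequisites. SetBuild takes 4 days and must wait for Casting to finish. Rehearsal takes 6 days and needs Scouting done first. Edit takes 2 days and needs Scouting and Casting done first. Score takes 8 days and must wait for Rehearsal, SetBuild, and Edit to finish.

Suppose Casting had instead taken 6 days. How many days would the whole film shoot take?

Baseline: Casting→SetBuild→Score = 7+4+8 = 19 → 19 days.
Casting is on the critical path; changing it to 6 makes that path 18 days.
No other chain overtakes it, so the finish is 18 days.

18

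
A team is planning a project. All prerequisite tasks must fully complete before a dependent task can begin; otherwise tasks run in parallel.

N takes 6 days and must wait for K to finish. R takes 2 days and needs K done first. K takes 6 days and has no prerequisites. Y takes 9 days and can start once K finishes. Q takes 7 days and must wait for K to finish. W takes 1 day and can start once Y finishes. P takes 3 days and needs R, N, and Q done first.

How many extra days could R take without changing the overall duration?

K→Y→W = 6+9+1 = 16 sets the makespan at 16 days.
Longest path through R: 11 days (earliest finish 8, latest finish 13).
Slack of R = 11 − 6 = 5 days.

5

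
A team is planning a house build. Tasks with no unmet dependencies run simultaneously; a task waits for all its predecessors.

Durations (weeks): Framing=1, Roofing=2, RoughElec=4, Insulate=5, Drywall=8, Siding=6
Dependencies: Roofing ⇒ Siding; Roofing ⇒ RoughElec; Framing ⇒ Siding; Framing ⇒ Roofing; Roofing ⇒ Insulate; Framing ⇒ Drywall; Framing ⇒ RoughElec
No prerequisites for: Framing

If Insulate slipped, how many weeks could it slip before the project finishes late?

1

The longest chain is Framing→Roofing→Siding = 1+2+6 = 9; overall finish 9 weeks.
Insulate finishes as early as 8 and must finish by 9.
So Insulate can slip 9 − 8 = 1 week.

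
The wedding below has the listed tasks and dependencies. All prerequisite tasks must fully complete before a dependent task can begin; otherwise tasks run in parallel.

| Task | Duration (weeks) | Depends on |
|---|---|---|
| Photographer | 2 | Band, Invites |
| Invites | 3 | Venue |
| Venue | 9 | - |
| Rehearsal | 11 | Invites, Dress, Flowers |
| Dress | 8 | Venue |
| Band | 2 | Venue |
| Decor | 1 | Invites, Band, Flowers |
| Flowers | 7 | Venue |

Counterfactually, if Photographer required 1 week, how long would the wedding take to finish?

28

Actual critical path: Venue→Dress→Rehearsal = 9+8+11 = 28 ⇒ 28 weeks.
Photographer has 14 weeks of float (longest path through it is 14).
No other chain overtakes it, so the finish is 28 weeks.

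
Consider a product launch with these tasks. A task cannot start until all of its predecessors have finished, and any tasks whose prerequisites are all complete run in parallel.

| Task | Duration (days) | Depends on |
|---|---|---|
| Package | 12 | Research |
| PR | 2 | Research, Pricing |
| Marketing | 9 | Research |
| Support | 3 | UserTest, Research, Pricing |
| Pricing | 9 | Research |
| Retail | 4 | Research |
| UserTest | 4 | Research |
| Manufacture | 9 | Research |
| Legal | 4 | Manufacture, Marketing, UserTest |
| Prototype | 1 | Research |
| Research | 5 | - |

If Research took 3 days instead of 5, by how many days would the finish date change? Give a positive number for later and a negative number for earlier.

-2

Actual critical path: Research→Manufacture→Legal = 5+9+4 = 18 ⇒ 18 days.
Research is on the critical path; changing it to 3 makes that path 16 days.
That remains the longest chain; total 16 days.
Change in finish: 16 − 18 = -2 days.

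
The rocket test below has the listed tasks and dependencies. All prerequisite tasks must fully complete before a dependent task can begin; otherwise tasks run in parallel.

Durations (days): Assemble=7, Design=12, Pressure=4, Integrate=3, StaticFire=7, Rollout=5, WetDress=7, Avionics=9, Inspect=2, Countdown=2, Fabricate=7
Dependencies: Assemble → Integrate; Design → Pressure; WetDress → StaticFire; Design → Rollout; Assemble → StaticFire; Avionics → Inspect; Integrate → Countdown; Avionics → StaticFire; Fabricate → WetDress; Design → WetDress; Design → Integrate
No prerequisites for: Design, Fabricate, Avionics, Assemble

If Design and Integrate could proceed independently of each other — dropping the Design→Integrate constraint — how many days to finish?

Original critical path: Design→WetDress→StaticFire = 12+7+7 = 26 ⇒ 26 days.
Without Design→Integrate, Integrate's earliest start moves from 12 to 7.
After: Design→WetDress→StaticFire = 12+7+7 = 26 → 26 days.

26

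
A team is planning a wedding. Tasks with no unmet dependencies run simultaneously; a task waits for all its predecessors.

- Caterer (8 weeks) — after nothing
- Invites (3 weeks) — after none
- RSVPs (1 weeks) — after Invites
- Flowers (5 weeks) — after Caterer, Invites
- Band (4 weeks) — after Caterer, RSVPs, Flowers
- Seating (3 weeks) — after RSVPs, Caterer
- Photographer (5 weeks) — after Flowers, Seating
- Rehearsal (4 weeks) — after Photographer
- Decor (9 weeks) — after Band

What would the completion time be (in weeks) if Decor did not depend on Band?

With the dependency in place, Caterer→Flowers→Band→Decor = 8+5+4+9 = 26 sets the finish at 26 weeks.
Without Band→Decor, Decor's earliest start moves from 17 to 0.
New critical path: Caterer→Flowers→Photographer→Rehearsal = 8+5+5+4 = 22 ⇒ 22 weeks.

22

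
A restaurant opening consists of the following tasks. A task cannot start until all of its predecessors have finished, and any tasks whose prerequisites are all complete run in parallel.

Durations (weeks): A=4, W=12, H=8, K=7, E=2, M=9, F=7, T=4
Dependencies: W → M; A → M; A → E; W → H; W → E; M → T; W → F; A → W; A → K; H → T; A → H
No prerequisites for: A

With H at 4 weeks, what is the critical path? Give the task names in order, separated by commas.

Critical path before the change: A→W→M→T = 4+12+9+4 = 29 giving 29 weeks.
H has 1 week of float (longest path through it is 28).
The critical path is still A→W→M→T; finish is now 29 weeks.

A, W, M, T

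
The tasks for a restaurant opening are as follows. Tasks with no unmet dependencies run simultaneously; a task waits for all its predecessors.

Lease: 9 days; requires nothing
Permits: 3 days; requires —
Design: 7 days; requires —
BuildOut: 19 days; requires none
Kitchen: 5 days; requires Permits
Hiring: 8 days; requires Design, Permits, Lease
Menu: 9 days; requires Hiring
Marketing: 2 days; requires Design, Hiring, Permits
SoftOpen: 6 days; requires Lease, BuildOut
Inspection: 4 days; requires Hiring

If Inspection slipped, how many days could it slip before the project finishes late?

5

The longest chain is Lease→Hiring→Menu = 9+8+9 = 26; overall finish 26 days.
Longest path through Inspection: 21 days (earliest finish 21, latest finish 26).
So Inspection can slip 26 − 21 = 5 days.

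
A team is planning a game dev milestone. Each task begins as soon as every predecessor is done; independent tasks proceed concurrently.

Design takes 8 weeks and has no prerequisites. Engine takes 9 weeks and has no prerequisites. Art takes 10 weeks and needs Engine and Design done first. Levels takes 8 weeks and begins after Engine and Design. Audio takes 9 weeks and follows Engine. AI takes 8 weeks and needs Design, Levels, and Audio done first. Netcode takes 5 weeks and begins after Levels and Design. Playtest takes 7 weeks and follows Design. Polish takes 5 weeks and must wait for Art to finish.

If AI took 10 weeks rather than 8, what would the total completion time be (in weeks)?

The binding path is Engine→Audio→AI = 9+9+8 = 26; finish at 26 weeks.
Since AI is critical, the +2 change carries straight to that chain (now 28 weeks).
The critical path is still Engine→Audio→AI; finish is now 28 weeks.

28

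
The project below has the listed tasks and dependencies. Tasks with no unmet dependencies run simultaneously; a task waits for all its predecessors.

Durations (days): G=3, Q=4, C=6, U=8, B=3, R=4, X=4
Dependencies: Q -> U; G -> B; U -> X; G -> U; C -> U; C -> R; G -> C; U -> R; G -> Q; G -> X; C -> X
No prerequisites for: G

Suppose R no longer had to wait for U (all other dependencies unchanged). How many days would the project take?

21

Before: longest chain G→C→U→R = 3+6+8+4 = 21, finish 21.
Without U→R, R's earliest start moves from 17 to 9.
The longest chain is now G→C→U→X = 3+6+8+4 = 21, so the project takes 21 days.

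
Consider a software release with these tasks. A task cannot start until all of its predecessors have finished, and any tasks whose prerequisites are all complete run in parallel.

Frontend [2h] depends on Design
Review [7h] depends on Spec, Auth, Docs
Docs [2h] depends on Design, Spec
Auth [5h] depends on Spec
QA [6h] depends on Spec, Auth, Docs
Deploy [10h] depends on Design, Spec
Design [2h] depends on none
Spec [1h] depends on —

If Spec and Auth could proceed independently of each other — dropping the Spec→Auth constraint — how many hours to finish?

Original critical path: Spec→Auth→Review = 1+5+7 = 13 ⇒ 13 hours.
Without Spec→Auth, Auth's earliest start moves from 1 to 0.
After: Design→Deploy = 2+10 = 12 → 12 hours.

12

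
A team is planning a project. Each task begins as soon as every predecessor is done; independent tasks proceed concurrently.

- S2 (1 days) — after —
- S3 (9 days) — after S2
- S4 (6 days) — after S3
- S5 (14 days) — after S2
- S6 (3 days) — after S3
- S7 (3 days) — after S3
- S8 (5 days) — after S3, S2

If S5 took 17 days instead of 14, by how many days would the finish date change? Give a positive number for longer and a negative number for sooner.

2

Critical path before the change: S2→S3→S4 = 1+9+6 = 16 giving 16 days.
The longest path through S5 is only 15 days, so S5 has float 1.
New critical path: S2→S5 = 1+17 = 18 ⇒ 18 days.
Change in finish: 18 − 16 = +2 days.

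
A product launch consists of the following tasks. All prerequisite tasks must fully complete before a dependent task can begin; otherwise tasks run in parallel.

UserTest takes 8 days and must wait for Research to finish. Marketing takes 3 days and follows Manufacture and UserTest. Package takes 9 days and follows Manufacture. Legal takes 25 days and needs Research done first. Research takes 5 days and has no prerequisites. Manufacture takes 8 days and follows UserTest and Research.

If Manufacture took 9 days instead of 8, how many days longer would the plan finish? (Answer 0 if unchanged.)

As given, the longest chain is Research→UserTest→Manufacture→Package = 5+8+8+9 = 30, so the finish is 30 days.
Since Manufacture is critical, the +1 change carries straight to that chain (now 31 days).
No other chain overtakes it, so the finish is 31 days.
Change in finish: 31 − 30 = +1 days.

1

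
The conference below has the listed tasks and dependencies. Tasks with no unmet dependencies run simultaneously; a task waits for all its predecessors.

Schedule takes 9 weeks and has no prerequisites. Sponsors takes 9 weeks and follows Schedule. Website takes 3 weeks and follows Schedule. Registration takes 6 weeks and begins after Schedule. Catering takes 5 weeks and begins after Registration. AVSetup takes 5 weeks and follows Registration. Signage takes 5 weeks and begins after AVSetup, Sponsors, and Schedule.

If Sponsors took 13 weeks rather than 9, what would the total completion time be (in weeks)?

Baseline: Schedule→Registration→AVSetup→Signage = 9+6+5+5 = 25 → 25 weeks.
Sponsors is off the critical path — its longest chain is 23 weeks, giving 2 of slack.
The binding chain switches to Schedule→Sponsors→Signage = 9+13+5 = 27; finish 27 weeks.

27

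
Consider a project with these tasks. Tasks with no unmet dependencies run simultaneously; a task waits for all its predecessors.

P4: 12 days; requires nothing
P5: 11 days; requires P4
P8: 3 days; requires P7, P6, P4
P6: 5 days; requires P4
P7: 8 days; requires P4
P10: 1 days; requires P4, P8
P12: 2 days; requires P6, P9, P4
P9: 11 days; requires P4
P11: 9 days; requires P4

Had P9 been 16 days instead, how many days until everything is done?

Baseline: P4→P9→P12 = 12+11+2 = 25 → 25 days.
P9 is on the critical path; changing it to 16 makes that path 30 days.
The critical path is still P4→P9→P12; finish is now 30 days.

30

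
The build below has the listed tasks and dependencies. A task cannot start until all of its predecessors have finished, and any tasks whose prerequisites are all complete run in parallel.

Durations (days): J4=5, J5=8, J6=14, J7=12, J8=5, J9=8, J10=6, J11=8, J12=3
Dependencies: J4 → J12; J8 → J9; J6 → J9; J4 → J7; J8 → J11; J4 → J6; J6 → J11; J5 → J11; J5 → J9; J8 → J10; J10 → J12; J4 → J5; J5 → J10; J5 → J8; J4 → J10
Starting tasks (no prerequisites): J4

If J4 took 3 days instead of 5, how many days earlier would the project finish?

The binding path is J4→J5→J8→J10→J12 = 5+8+5+6+3 = 27; finish at 27 days.
Since J4 is critical, the -2 change carries straight to that chain (now 25 days).
That remains the longest chain; total 25 days.
Change in finish: 25 − 27 = -2 days.

2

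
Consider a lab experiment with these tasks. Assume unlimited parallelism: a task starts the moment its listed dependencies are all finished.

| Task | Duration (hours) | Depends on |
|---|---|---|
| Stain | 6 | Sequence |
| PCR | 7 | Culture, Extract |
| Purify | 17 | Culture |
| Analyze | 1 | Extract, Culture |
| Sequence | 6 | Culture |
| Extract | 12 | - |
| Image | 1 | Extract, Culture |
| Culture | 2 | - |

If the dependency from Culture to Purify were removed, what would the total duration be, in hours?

With the dependency in place, Culture→Purify = 2+17 = 19 sets the finish at 19 hours.
Without Culture→Purify, Purify's earliest start moves from 2 to 0.
New critical path: Extract→PCR = 12+7 = 19 ⇒ 19 hours.

19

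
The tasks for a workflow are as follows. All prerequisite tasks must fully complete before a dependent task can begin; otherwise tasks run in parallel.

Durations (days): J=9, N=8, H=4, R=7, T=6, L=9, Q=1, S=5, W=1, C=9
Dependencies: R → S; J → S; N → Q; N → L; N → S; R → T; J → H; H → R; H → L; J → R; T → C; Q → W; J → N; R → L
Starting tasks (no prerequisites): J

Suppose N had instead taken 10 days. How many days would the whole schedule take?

As given, the longest chain is J→H→R→T→C = 9+4+7+6+9 = 35, so the finish is 35 days.
The longest path through N is only 26 days, so N has float 9.
The critical path is still J→H→R→T→C; finish is now 35 days.

35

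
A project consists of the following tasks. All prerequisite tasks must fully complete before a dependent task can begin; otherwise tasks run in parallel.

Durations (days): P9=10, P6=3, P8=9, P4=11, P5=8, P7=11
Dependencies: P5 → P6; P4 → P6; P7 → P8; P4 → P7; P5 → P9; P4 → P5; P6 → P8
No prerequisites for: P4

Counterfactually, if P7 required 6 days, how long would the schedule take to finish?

Baseline: P4→P7→P8 = 11+11+9 = 31 → 31 days.
P7 is on the critical path; changing it to 6 makes that path 26 days.
Now P4→P5→P6→P8 = 11+8+3+9 = 31 is longest, so the finish becomes 31 days.

31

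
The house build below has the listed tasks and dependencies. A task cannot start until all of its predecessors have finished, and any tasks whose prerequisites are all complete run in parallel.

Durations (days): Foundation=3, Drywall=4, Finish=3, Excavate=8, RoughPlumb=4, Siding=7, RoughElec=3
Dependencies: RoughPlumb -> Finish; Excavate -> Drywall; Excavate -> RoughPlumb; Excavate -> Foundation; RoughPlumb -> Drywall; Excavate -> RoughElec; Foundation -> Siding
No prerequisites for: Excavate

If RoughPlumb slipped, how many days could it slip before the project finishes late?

2

Excavate→Foundation→Siding = 8+3+7 = 18 sets the makespan at 18 days.
RoughPlumb finishes as early as 12 and must finish by 14.
Float = 18 − 16 = 2.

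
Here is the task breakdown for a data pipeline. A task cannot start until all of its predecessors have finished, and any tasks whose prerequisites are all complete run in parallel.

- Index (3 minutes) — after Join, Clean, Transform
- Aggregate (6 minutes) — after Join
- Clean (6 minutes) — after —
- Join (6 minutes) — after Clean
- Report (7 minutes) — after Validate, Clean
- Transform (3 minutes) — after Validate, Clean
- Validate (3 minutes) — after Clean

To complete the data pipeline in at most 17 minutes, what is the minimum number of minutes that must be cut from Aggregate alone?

Current finish: 18 minutes; target: 17.
Aggregate is on every critical path, so each minute cut from Aggregate cuts the finish by one (this holds down to a finish of 16).
Need 18 − 17 = 1 minute off Aggregate → Aggregate becomes 5 minutes, finish becomes 17.

1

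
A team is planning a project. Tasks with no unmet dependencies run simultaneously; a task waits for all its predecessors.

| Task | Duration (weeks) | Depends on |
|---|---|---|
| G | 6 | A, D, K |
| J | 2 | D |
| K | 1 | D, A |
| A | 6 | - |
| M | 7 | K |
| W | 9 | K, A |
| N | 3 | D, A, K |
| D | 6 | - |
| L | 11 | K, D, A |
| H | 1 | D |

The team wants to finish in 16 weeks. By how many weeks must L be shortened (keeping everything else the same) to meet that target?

2

Current finish: 18 weeks; target: 16.
L is on every critical path, so each week cut from L cuts the finish by one (this holds down to a finish of 16).
Need 18 − 16 = 2 weeks off L → L becomes 9 weeks, finish becomes 16.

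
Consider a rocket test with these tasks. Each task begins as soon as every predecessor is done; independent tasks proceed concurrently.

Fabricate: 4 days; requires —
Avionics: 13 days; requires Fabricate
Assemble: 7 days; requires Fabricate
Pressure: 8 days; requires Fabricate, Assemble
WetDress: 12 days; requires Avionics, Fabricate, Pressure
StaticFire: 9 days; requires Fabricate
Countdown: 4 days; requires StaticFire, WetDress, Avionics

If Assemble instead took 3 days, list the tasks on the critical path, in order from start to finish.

Actual critical path: Fabricate→Assemble→Pressure→WetDress→Countdown = 4+7+8+12+4 = 35 ⇒ 35 days.
Since Assemble is critical, the -4 change carries straight to that chain (now 31 days).
New critical path: Fabricate→Avionics→WetDress→Countdown = 4+13+12+4 = 33 ⇒ 33 days.

Fabricate, Avionics, WetDress, Countdown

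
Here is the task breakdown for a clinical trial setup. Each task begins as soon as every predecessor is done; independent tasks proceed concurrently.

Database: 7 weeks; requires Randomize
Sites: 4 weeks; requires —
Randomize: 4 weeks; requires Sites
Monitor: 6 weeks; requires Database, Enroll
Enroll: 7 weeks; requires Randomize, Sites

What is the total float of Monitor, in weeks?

0

Sites→Randomize→Enroll→Monitor = 4+4+7+6 = 21 sets the makespan at 21 weeks.
Monitor finishes as early as 21 and must finish by 21.
Float = 21 − 21 = 0.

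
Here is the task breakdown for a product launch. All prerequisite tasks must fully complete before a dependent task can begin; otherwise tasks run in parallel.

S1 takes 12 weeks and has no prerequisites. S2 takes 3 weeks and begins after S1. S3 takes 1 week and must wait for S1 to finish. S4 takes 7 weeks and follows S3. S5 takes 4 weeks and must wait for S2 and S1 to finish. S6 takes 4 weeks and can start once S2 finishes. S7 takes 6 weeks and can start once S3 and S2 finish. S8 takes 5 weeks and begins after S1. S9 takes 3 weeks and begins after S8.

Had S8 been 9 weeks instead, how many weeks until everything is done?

As given, the longest chain is S1→S2→S7 = 12+3+6 = 21, so the finish is 21 weeks.
S8 has 1 week of float (longest path through it is 20).
New critical path: S1→S8→S9 = 12+9+3 = 24 ⇒ 24 weeks.

24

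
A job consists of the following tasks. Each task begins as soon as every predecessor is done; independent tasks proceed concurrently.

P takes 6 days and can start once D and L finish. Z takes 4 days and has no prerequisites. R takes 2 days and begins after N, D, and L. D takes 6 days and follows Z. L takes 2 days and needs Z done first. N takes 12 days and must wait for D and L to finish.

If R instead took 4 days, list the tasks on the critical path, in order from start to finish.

The binding path is Z→D→N→R = 4+6+12+2 = 24; finish at 24 days.
R lies on that path, so at 4 days the path becomes 26 days.
That remains the longest chain; total 26 days.

Z, D, N, R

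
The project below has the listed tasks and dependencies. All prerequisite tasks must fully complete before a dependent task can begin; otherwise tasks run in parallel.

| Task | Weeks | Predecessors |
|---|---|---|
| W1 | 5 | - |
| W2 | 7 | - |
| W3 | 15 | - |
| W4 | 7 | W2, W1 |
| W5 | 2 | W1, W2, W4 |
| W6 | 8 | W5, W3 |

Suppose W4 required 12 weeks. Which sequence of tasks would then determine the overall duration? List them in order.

As given, the longest chain is W2→W4→W5→W6 = 7+7+2+8 = 24, so the finish is 24 weeks.
W4 is on the critical path; changing it to 12 makes that path 29 weeks.
The critical path is still W2→W4→W5→W6; finish is now 29 weeks.

W2, W4, W5, W6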